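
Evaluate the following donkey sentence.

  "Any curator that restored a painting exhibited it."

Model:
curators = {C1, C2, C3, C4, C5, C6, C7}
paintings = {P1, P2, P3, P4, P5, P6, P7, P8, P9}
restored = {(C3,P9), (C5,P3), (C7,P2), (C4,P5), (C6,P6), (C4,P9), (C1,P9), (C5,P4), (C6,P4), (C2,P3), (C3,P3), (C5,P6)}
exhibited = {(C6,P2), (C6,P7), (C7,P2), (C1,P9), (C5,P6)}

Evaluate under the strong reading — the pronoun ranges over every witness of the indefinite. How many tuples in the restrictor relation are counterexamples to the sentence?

9

"it" takes "a painting" as antecedent — a donkey pronoun bound across the clause boundary.
Strong reading: for every (c,p) with restored(c,p), exhibited(c,p).
Restrictor pairs: (C1,P9) ✓  (C2,P3) ✗  (C3,P3) ✗  (C3,P9) ✗  (C4,P5) ✗  (C4,P9) ✗  (C5,P3) ✗  (C5,P4) ✗  (C5,P6) ✓  (C6,P4) ✗  (C6,P6) ✗  (C7,P2) ✓
Counterexamples (restrictor pairs failing the scope): 9.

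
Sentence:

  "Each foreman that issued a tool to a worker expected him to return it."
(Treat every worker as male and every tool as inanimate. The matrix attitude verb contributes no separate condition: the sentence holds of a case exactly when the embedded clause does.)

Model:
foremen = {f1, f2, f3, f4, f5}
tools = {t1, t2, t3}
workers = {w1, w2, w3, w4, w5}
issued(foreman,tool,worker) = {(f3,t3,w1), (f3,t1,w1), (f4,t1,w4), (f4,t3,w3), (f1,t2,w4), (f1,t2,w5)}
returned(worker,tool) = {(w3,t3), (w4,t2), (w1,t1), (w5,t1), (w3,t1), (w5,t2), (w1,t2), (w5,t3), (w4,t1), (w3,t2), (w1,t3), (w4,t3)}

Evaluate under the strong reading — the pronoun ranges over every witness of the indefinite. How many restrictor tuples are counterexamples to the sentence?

"him" takes "a worker" as antecedent and "it" takes "a tool"; both are donkey pronouns co-varying with the restrictor.
Strong reading: for every (f,t,w) with issued(f,t,w), returned(w,t).
Restrictor triples: (f1,t2,w4)→returned(w4,t2) ✓  (f1,t2,w5)→returned(w5,t2) ✓  (f3,t1,w1)→returned(w1,t1) ✓  (f3,t3,w1)→returned(w1,t3) ✓  (f4,t1,w4)→returned(w4,t1) ✓  (f4,t3,w3)→returned(w3,t3) ✓
Counterexamples (restrictor triples failing the scope): 0.

0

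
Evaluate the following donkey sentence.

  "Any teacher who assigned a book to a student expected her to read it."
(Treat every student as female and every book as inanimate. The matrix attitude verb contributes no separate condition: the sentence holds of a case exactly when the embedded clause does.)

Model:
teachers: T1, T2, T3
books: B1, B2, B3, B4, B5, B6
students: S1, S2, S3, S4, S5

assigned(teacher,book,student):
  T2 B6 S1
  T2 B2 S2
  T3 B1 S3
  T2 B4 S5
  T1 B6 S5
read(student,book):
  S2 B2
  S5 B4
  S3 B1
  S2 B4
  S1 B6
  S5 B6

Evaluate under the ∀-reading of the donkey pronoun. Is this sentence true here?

True

"her" takes "a student" as antecedent and "it" takes "a book"; both are donkey pronouns co-varying with the restrictor.
Strong reading: for every (t,b,s) with assigned(t,b,s), read(s,b).
Restrictor triples: (T1,B6,S5)→read(S5,B6) ✓  (T2,B2,S2)→read(S2,B2) ✓  (T2,B4,S5)→read(S5,B4) ✓  (T2,B6,S1)→read(S1,B6) ✓  (T3,B1,S3)→read(S3,B1) ✓
Every restrictor triple satisfies the scope.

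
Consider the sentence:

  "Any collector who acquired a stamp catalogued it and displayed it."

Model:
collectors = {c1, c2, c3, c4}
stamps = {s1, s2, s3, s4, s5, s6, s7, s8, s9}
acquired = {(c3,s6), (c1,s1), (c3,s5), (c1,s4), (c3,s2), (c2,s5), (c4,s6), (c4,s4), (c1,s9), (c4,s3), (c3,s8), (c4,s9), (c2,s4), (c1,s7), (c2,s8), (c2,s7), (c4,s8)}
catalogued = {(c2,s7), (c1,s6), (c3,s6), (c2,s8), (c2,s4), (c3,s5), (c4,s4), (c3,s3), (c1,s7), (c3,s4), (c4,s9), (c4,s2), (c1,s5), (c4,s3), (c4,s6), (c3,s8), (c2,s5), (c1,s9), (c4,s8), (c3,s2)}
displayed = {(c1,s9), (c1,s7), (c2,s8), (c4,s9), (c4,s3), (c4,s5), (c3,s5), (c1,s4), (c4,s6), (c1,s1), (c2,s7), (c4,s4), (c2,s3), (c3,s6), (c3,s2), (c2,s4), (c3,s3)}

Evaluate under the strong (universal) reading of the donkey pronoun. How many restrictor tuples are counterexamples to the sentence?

5

"it" takes "a stamp" as antecedent — a donkey pronoun bound across the clause boundary.
Strong reading: for every (c,s) with acquired(c,s), catalogued(c,s) ∧ displayed(c,s).
Restrictor pairs: (c1,s1) ✗  (c1,s4) ✗  (c1,s7) ✓  (c1,s9) ✓  (c2,s4) ✓  (c2,s5) ✗  (c2,s7) ✓  (c2,s8) ✓  (c3,s2) ✓  (c3,s5) ✓  (c3,s6) ✓  (c3,s8) ✗  (c4,s3) ✓  (c4,s4) ✓  (c4,s6) ✓  (c4,s8) ✗  (c4,s9) ✓
Counterexamples (restrictor pairs failing the scope): 5.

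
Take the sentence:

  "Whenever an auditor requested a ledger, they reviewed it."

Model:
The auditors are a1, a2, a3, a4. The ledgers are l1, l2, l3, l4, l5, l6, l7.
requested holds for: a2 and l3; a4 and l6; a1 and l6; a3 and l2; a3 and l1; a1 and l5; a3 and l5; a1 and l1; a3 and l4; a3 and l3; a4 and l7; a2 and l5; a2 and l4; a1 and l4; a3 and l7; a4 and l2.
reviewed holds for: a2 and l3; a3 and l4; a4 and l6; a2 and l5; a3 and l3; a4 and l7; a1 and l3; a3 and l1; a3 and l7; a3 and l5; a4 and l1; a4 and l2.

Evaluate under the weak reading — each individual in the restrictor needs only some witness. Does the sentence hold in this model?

"it" takes "a ledger" as antecedent — a donkey pronoun bound across the clause boundary.
Weak reading: every auditor a with some requested-ledger has at least one requested-ledger l such that reviewed(a,l).
Per auditor: a1:✗  a2:✓  a3:✓  a4:✓
a1 has no witness among its requested-ledgers.

False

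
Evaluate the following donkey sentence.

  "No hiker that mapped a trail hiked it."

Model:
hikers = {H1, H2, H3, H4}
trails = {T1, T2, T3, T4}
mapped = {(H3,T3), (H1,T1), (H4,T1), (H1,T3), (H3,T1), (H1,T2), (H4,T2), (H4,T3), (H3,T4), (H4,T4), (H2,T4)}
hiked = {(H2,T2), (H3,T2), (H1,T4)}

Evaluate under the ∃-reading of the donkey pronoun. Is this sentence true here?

True

"it" takes "a trail" as antecedent — a donkey pronoun bound across the clause boundary.
Truth condition: for no (h,t) with mapped(h,t) does hiked(h,t) hold.
Restrictor pairs — does the scope hold? (H1,T1):fails  (H1,T2):fails  (H1,T3):fails  (H2,T4):fails  (H3,T1):fails  (H3,T3):fails  (H3,T4):fails  (H4,T1):fails  (H4,T2):fails  (H4,T3):fails  (H4,T4):fails
Scope holds for no restrictor pair, so the sentence is true.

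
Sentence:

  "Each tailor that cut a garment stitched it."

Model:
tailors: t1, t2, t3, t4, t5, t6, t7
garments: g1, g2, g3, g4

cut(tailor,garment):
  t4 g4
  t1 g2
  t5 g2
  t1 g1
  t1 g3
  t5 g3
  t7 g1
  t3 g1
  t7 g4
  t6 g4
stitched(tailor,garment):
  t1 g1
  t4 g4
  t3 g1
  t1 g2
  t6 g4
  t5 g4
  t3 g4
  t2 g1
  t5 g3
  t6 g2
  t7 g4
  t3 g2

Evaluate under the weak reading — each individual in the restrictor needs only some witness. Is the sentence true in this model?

"it" takes "a garment" as antecedent — a donkey pronoun bound across the clause boundary.
Weak reading: every tailor t with some cut-garment has at least one cut-garment g such that stitched(t,g).
Per tailor: t1:✓  t3:✓  t4:✓  t5:✓  t6:✓  t7:✓
Every tailor in the restrictor has a witness.

True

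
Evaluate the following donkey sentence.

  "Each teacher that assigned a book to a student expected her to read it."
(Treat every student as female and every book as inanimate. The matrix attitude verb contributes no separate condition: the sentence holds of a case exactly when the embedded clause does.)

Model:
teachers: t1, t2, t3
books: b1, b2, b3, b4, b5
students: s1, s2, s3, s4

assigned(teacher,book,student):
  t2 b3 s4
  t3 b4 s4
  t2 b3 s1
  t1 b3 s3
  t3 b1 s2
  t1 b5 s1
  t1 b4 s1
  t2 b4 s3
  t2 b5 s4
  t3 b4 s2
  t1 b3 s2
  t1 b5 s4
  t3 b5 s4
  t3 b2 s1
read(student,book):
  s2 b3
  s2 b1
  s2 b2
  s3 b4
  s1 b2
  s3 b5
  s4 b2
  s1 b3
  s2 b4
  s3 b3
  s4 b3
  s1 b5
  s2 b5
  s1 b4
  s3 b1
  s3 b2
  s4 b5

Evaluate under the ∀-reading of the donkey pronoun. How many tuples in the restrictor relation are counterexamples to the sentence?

"her" takes "a student" as antecedent and "it" takes "a book"; both are donkey pronouns co-varying with the restrictor.
Strong reading: for every (t,b,s) with assigned(t,b,s), read(s,b).
Restrictor triples: (t1,b3,s2)→read(s2,b3) ✓  (t1,b3,s3)→read(s3,b3) ✓  (t1,b4,s1)→read(s1,b4) ✓  (t1,b5,s1)→read(s1,b5) ✓  (t1,b5,s4)→read(s4,b5) ✓  (t2,b3,s1)→read(s1,b3) ✓  (t2,b3,s4)→read(s4,b3) ✓  (t2,b4,s3)→read(s3,b4) ✓  (t2,b5,s4)→read(s4,b5) ✓  (t3,b1,s2)→read(s2,b1) ✓  (t3,b2,s1)→read(s1,b2) ✓  (t3,b4,s2)→read(s2,b4) ✓  (t3,b4,s4)→read(s4,b4) ✗  (t3,b5,s4)→read(s4,b5) ✓
Counterexamples (restrictor triples failing the scope): 1.

1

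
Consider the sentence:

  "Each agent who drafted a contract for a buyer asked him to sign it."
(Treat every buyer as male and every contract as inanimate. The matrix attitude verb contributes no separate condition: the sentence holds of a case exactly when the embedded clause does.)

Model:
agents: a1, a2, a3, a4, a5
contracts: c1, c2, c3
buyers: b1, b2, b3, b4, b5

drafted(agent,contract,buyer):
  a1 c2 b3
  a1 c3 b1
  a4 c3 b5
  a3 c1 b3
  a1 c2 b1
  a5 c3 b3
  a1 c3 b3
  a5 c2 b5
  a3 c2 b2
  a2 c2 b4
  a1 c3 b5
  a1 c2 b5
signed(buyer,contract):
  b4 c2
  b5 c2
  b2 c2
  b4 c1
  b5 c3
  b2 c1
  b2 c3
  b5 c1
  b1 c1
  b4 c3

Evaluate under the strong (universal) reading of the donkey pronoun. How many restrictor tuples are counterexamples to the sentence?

"him" takes "a buyer" as antecedent and "it" takes "a contract"; both are donkey pronouns co-varying with the restrictor.
Strong reading: for every (a,c,b) with drafted(a,c,b), signed(b,c).
Restrictor triples: (a1,c2,b1)→signed(b1,c2) ✗  (a1,c2,b3)→signed(b3,c2) ✗  (a1,c2,b5)→signed(b5,c2) ✓  (a1,c3,b1)→signed(b1,c3) ✗  (a1,c3,b3)→signed(b3,c3) ✗  (a1,c3,b5)→signed(b5,c3) ✓  (a2,c2,b4)→signed(b4,c2) ✓  (a3,c1,b3)→signed(b3,c1) ✗  (a3,c2,b2)→signed(b2,c2) ✓  (a4,c3,b5)→signed(b5,c3) ✓  (a5,c2,b5)→signed(b5,c2) ✓  (a5,c3,b3)→signed(b3,c3) ✗
Counterexamples (restrictor triples failing the scope): 6.

6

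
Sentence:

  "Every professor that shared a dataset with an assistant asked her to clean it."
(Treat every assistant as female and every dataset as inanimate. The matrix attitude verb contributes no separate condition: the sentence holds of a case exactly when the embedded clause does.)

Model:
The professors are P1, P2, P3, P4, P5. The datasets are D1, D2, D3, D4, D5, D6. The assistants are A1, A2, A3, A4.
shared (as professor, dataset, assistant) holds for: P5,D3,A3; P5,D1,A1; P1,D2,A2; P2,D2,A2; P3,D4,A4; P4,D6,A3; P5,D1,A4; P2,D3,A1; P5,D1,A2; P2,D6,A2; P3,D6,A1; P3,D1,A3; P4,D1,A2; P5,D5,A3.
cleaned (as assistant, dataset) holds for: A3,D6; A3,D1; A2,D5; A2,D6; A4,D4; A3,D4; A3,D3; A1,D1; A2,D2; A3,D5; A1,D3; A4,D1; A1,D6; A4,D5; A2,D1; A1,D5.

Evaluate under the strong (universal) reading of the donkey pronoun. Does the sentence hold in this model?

"her" takes "an assistant" as antecedent and "it" takes "a dataset"; both are donkey pronouns co-varying with the restrictor.
Strong reading: for every (p,d,a) with shared(p,d,a), cleaned(a,d).
Restrictor triples: (P1,D2,A2)→cleaned(A2,D2) ✓  (P2,D2,A2)→cleaned(A2,D2) ✓  (P2,D3,A1)→cleaned(A1,D3) ✓  (P2,D6,A2)→cleaned(A2,D6) ✓  (P3,D1,A3)→cleaned(A3,D1) ✓  (P3,D4,A4)→cleaned(A4,D4) ✓  (P3,D6,A1)→cleaned(A1,D6) ✓  (P4,D1,A2)→cleaned(A2,D1) ✓  (P4,D6,A3)→cleaned(A3,D6) ✓  (P5,D1,A1)→cleaned(A1,D1) ✓  (P5,D1,A2)→cleaned(A2,D1) ✓  (P5,D1,A4)→cleaned(A4,D1) ✓  (P5,D3,A3)→cleaned(A3,D3) ✓  (P5,D5,A3)→cleaned(A3,D5) ✓
Every restrictor triple satisfies the scope.

True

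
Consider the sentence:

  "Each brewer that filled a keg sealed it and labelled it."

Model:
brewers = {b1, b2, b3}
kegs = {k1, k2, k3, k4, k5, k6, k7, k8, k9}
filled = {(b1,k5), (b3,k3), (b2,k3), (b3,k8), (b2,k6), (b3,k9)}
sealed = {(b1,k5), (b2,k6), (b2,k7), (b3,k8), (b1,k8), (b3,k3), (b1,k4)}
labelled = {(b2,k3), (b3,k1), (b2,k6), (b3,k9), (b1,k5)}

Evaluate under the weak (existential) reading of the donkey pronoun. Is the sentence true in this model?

"it" takes "a keg" as antecedent — a donkey pronoun bound across the clause boundary.
Weak reading: every brewer b with some filled-keg has at least one filled-keg k such that sealed(b,k) ∧ labelled(b,k).
Per brewer: b1:✓  b2:✓  b3:✗
b3 has no witness among its filled-kegs.

False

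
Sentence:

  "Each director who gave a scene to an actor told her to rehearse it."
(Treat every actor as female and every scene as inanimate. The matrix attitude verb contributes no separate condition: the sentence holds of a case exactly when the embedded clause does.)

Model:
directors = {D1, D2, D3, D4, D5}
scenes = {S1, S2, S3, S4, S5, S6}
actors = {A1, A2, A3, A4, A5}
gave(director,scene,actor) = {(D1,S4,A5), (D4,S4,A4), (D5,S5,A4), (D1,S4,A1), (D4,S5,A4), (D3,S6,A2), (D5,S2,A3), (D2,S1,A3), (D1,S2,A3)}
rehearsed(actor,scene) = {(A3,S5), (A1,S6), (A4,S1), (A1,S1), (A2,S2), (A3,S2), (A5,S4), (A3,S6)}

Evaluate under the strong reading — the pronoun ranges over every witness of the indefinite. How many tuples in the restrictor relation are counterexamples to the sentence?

6

"her" takes "an actor" as antecedent and "it" takes "a scene"; both are donkey pronouns co-varying with the restrictor.
Strong reading: for every (d,s,a) with gave(d,s,a), rehearsed(a,s).
Restrictor triples: (D1,S2,A3)→rehearsed(A3,S2) ✓  (D1,S4,A1)→rehearsed(A1,S4) ✗  (D1,S4,A5)→rehearsed(A5,S4) ✓  (D2,S1,A3)→rehearsed(A3,S1) ✗  (D3,S6,A2)→rehearsed(A2,S6) ✗  (D4,S4,A4)→rehearsed(A4,S4) ✗  (D4,S5,A4)→rehearsed(A4,S5) ✗  (D5,S2,A3)→rehearsed(A3,S2) ✓  (D5,S5,A4)→rehearsed(A4,S5) ✗
Counterexamples (restrictor triples failing the scope): 6.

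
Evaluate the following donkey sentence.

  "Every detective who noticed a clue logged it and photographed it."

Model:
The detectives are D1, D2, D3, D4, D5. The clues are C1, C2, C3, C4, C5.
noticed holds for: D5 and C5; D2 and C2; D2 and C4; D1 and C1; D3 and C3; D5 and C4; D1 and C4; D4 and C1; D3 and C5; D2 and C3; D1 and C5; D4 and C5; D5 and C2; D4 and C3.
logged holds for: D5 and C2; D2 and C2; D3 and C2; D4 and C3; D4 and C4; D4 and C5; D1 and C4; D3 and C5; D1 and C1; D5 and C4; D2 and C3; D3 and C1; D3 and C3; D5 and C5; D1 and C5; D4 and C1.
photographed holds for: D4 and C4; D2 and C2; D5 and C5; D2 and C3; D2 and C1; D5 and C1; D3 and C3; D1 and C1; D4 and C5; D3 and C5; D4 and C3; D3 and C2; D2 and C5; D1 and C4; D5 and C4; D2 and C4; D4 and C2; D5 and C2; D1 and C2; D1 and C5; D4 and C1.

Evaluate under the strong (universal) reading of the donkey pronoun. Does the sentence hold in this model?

False

"it" takes "a clue" as antecedent — a donkey pronoun bound across the clause boundary.
Strong reading: for every (d,c) with noticed(d,c), logged(d,c) ∧ photographed(d,c).
Restrictor pairs: (D1,C1) ✓  (D1,C4) ✓  (D1,C5) ✓  (D2,C2) ✓  (D2,C3) ✓  (D2,C4) ✗  (D3,C3) ✓  (D3,C5) ✓  (D4,C1) ✓  (D4,C3) ✓  (D4,C5) ✓  (D5,C2) ✓  (D5,C4) ✓  (D5,C5) ✓
Counterexample: (D2,C4) is in noticed but fails the scope.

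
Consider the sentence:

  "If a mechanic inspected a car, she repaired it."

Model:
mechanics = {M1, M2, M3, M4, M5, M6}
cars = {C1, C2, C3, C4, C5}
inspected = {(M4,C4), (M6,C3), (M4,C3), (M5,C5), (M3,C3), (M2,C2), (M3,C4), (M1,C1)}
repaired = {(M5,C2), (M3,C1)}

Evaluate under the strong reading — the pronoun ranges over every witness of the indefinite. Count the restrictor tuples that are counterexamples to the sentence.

8

"it" takes "a car" as antecedent — a donkey pronoun bound across the clause boundary.
Strong reading: for every (m,c) with inspected(m,c), repaired(m,c).
Restrictor pairs: (M1,C1) ✗  (M2,C2) ✗  (M3,C3) ✗  (M3,C4) ✗  (M4,C3) ✗  (M4,C4) ✗  (M5,C5) ✗  (M6,C3) ✗
Counterexamples (restrictor pairs failing the scope): 8.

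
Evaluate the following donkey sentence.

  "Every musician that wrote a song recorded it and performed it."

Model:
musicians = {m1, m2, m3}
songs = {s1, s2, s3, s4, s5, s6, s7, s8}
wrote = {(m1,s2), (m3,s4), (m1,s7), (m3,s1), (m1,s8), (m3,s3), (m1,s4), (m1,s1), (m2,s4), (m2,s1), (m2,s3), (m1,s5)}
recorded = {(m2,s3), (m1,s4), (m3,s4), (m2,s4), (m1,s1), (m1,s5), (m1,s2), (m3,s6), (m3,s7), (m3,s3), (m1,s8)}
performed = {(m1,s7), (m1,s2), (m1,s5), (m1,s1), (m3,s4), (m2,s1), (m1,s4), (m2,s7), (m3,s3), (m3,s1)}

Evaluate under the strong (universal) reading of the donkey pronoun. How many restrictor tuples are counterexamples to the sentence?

"it" takes "a song" as antecedent — a donkey pronoun bound across the clause boundary.
Strong reading: for every (m,s) with wrote(m,s), recorded(m,s) ∧ performed(m,s).
Restrictor pairs: (m1,s1) ✓  (m1,s2) ✓  (m1,s4) ✓  (m1,s5) ✓  (m1,s7) ✗  (m1,s8) ✗  (m2,s1) ✗  (m2,s3) ✗  (m2,s4) ✗  (m3,s1) ✗  (m3,s3) ✓  (m3,s4) ✓
Counterexamples (restrictor pairs failing the scope): 6.

6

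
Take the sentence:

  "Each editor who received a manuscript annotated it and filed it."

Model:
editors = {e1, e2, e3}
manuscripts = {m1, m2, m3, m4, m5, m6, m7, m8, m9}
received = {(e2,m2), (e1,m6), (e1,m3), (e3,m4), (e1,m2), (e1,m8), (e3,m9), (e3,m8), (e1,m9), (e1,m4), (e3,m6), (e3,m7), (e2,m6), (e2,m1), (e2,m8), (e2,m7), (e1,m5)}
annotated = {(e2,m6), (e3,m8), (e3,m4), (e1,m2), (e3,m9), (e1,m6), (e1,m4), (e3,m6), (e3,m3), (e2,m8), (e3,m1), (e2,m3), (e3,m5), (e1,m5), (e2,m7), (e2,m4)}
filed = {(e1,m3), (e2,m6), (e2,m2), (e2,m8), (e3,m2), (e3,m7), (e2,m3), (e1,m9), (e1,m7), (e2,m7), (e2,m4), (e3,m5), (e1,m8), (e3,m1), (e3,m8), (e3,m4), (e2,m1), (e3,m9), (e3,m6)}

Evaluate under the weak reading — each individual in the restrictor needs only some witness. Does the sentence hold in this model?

"it" takes "a manuscript" as antecedent — a donkey pronoun bound across the clause boundary.
Weak reading: every editor e with some received-manuscript has at least one received-manuscript m such that annotated(e,m) ∧ filed(e,m).
Per editor: e1:✗  e2:✓  e3:✓
e1 has no witness among its received-manuscripts.

False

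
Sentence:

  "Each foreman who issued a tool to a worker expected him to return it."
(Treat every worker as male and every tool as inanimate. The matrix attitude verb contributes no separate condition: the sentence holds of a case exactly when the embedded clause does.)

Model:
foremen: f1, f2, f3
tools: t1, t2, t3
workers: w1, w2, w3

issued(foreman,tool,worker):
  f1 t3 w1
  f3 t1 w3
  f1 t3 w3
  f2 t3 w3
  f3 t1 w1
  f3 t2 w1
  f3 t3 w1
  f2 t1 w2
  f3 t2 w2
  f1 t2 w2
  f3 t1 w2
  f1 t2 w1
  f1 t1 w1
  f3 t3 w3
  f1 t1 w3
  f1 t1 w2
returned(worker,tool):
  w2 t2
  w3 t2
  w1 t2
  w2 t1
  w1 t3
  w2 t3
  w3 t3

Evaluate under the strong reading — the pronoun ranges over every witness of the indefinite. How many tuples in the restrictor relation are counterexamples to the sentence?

"him" takes "a worker" as antecedent and "it" takes "a tool"; both are donkey pronouns co-varying with the restrictor.
Strong reading: for every (f,t,w) with issued(f,t,w), returned(w,t).
Restrictor triples: (f1,t1,w1)→returned(w1,t1) ✗  (f1,t1,w2)→returned(w2,t1) ✓  (f1,t1,w3)→returned(w3,t1) ✗  (f1,t2,w1)→returned(w1,t2) ✓  (f1,t2,w2)→returned(w2,t2) ✓  (f1,t3,w1)→returned(w1,t3) ✓  (f1,t3,w3)→returned(w3,t3) ✓  (f2,t1,w2)→returned(w2,t1) ✓  (f2,t3,w3)→returned(w3,t3) ✓  (f3,t1,w1)→returned(w1,t1) ✗  (f3,t1,w2)→returned(w2,t1) ✓  (f3,t1,w3)→returned(w3,t1) ✗  (f3,t2,w1)→returned(w1,t2) ✓  (f3,t2,w2)→returned(w2,t2) ✓  (f3,t3,w1)→returned(w1,t3) ✓  (f3,t3,w3)→returned(w3,t3) ✓
Counterexamples (restrictor triples failing the scope): 4.

4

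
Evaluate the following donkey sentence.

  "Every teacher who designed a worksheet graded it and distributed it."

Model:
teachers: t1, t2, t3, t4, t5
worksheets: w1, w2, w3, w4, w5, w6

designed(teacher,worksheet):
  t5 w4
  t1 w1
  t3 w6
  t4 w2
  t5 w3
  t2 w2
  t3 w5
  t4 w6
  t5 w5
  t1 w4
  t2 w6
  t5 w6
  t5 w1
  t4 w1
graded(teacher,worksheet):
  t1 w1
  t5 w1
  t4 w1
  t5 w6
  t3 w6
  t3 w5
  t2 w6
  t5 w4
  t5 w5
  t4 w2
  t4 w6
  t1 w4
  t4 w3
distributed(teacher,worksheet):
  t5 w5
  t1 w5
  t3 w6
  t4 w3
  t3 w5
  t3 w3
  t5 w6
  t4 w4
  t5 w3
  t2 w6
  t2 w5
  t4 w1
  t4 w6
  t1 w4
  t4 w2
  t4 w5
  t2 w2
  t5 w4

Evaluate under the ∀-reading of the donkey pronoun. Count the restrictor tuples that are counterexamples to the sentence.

4

"it" takes "a worksheet" as antecedent — a donkey pronoun bound across the clause boundary.
Strong reading: for every (t,w) with designed(t,w), graded(t,w) ∧ distributed(t,w).
Restrictor pairs: (t1,w1) ✗  (t1,w4) ✓  (t2,w2) ✗  (t2,w6) ✓  (t3,w5) ✓  (t3,w6) ✓  (t4,w1) ✓  (t4,w2) ✓  (t4,w6) ✓  (t5,w1) ✗  (t5,w3) ✗  (t5,w4) ✓  (t5,w5) ✓  (t5,w6) ✓
Counterexamples (restrictor pairs failing the scope): 4.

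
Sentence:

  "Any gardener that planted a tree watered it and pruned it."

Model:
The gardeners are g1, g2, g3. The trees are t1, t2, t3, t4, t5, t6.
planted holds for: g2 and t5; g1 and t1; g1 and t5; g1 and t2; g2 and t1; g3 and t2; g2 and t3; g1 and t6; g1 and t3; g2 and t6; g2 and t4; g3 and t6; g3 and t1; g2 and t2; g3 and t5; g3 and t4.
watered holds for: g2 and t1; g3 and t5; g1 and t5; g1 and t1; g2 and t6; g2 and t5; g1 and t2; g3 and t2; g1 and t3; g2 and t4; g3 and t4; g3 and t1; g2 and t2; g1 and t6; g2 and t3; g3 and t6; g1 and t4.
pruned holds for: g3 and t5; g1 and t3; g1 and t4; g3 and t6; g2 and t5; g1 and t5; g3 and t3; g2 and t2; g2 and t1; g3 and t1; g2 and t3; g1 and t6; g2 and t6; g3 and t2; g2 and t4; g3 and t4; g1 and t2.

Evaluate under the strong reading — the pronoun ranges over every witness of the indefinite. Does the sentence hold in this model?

False

"it" takes "a tree" as antecedent — a donkey pronoun bound across the clause boundary.
Strong reading: for every (g,t) with planted(g,t), watered(g,t) ∧ pruned(g,t).
Restrictor pairs: (g1,t1) ✗  (g1,t2) ✓  (g1,t3) ✓  (g1,t5) ✓  (g1,t6) ✓  (g2,t1) ✓  (g2,t2) ✓  (g2,t3) ✓  (g2,t4) ✓  (g2,t5) ✓  (g2,t6) ✓  (g3,t1) ✓  (g3,t2) ✓  (g3,t4) ✓  (g3,t5) ✓  (g3,t6) ✓
Counterexample: (g1,t1) is in planted but fails the scope.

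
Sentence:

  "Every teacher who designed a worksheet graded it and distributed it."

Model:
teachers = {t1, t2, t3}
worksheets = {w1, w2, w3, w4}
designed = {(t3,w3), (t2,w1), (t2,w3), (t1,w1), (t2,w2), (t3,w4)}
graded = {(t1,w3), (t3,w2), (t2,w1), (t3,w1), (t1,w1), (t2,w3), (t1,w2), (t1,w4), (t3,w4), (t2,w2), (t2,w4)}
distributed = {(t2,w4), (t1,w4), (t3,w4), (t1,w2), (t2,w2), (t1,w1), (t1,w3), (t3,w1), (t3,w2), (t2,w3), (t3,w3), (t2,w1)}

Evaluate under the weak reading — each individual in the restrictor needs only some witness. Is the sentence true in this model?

"it" takes "a worksheet" as antecedent — a donkey pronoun bound across the clause boundary.
Weak reading: every teacher t with some designed-worksheet has at least one designed-worksheet w such that graded(t,w) ∧ distributed(t,w).
Per teacher: t1:✓  t2:✓  t3:✓
Every teacher in the restrictor has a witness.

True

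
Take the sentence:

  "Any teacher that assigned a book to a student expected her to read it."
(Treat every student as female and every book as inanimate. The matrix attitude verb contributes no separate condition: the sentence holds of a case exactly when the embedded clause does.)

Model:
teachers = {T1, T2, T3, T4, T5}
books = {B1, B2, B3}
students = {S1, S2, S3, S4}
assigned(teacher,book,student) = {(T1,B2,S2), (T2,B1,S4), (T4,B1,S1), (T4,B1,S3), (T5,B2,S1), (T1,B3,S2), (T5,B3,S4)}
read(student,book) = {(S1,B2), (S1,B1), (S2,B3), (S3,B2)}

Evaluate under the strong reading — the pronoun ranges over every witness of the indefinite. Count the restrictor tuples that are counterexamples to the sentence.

4

"her" takes "a student" as antecedent and "it" takes "a book"; both are donkey pronouns co-varying with the restrictor.
Strong reading: for every (t,b,s) with assigned(t,b,s), read(s,b).
Restrictor triples: (T1,B2,S2)→read(S2,B2) ✗  (T1,B3,S2)→read(S2,B3) ✓  (T2,B1,S4)→read(S4,B1) ✗  (T4,B1,S1)→read(S1,B1) ✓  (T4,B1,S3)→read(S3,B1) ✗  (T5,B2,S1)→read(S1,B2) ✓  (T5,B3,S4)→read(S4,B3) ✗
Counterexamples (restrictor triples failing the scope): 4.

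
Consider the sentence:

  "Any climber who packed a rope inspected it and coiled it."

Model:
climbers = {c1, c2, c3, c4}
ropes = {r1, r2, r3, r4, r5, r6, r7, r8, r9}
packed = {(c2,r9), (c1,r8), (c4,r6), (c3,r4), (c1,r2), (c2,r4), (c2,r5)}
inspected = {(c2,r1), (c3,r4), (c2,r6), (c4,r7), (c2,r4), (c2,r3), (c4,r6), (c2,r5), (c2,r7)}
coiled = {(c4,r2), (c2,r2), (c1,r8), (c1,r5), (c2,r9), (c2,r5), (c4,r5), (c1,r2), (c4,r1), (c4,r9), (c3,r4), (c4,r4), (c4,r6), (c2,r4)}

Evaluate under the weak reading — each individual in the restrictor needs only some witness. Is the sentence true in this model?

False

"it" takes "a rope" as antecedent — a donkey pronoun bound across the clause boundary.
Weak reading: every climber c with some packed-rope has at least one packed-rope r such that inspected(c,r) ∧ coiled(c,r).
Per climber: c1:✗  c2:✓  c3:✓  c4:✓
c1 has no witness among its packed-ropes.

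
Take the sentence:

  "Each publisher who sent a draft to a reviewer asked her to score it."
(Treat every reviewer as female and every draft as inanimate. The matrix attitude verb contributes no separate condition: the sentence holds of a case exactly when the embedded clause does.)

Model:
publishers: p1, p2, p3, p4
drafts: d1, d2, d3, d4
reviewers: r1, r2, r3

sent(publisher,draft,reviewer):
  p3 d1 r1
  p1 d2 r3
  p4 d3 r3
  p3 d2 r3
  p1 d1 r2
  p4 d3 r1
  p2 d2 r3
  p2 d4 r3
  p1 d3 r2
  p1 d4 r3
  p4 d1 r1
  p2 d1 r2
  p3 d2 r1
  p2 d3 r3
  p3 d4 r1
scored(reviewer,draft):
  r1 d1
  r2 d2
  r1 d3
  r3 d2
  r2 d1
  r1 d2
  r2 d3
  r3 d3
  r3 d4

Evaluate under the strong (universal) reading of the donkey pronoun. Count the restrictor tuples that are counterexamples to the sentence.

1

"her" takes "a reviewer" as antecedent and "it" takes "a draft"; both are donkey pronouns co-varying with the restrictor.
Strong reading: for every (p,d,r) with sent(p,d,r), scored(r,d).
Restrictor triples: (p1,d1,r2)→scored(r2,d1) ✓  (p1,d2,r3)→scored(r3,d2) ✓  (p1,d3,r2)→scored(r2,d3) ✓  (p1,d4,r3)→scored(r3,d4) ✓  (p2,d1,r2)→scored(r2,d1) ✓  (p2,d2,r3)→scored(r3,d2) ✓  (p2,d3,r3)→scored(r3,d3) ✓  (p2,d4,r3)→scored(r3,d4) ✓  (p3,d1,r1)→scored(r1,d1) ✓  (p3,d2,r1)→scored(r1,d2) ✓  (p3,d2,r3)→scored(r3,d2) ✓  (p3,d4,r1)→scored(r1,d4) ✗  (p4,d1,r1)→scored(r1,d1) ✓  (p4,d3,r1)→scored(r1,d3) ✓  (p4,d3,r3)→scored(r3,d3) ✓
Counterexamples (restrictor triples failing the scope): 1.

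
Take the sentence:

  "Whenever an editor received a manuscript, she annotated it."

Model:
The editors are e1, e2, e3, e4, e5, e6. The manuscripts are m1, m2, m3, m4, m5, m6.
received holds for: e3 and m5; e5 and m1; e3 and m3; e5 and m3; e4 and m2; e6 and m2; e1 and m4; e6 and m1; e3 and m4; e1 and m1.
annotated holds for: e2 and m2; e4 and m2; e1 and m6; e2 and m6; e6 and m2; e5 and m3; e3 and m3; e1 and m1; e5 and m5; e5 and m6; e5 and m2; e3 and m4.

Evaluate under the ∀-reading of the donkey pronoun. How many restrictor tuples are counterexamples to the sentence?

"it" takes "a manuscript" as antecedent — a donkey pronoun bound across the clause boundary.
Strong reading: for every (e,m) with received(e,m), annotated(e,m).
Restrictor pairs: (e1,m1) ✓  (e1,m4) ✗  (e3,m3) ✓  (e3,m4) ✓  (e3,m5) ✗  (e4,m2) ✓  (e5,m1) ✗  (e5,m3) ✓  (e6,m1) ✗  (e6,m2) ✓
Counterexamples (restrictor pairs failing the scope): 4.

4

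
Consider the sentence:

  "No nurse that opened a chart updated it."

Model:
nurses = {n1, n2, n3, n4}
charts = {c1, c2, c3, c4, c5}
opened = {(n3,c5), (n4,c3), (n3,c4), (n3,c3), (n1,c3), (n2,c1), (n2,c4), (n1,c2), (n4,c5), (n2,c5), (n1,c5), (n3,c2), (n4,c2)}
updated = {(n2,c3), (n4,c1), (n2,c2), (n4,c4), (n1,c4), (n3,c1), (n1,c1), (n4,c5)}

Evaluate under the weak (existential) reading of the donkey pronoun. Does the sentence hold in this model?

"it" takes "a chart" as antecedent — a donkey pronoun bound across the clause boundary.
Truth condition: for no (n,c) with opened(n,c) does updated(n,c) hold.
Restrictor pairs — does the scope hold? (n1,c2):fails  (n1,c3):fails  (n1,c5):fails  (n2,c1):fails  (n2,c4):fails  (n2,c5):fails  (n3,c2):fails  (n3,c3):fails  (n3,c4):fails  (n3,c5):fails  (n4,c2):fails  (n4,c3):fails  (n4,c5):holds
Scope holds for 1 pair(s), so the sentence is false.

False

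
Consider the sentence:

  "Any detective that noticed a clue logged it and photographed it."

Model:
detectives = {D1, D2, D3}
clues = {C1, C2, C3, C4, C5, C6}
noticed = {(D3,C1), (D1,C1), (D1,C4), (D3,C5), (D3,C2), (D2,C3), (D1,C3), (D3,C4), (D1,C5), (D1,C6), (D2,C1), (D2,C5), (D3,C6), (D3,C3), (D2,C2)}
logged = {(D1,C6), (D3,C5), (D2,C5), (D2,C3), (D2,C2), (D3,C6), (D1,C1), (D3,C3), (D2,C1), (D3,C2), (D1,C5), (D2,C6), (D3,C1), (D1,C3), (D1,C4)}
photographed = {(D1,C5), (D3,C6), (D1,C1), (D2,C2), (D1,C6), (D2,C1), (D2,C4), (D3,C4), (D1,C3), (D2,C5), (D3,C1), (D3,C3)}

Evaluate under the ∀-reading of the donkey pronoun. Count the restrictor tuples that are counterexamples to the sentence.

5

"it" takes "a clue" as antecedent — a donkey pronoun bound across the clause boundary.
Strong reading: for every (d,c) with noticed(d,c), logged(d,c) ∧ photographed(d,c).
Restrictor pairs: (D1,C1) ✓  (D1,C3) ✓  (D1,C4) ✗  (D1,C5) ✓  (D1,C6) ✓  (D2,C1) ✓  (D2,C2) ✓  (D2,C3) ✗  (D2,C5) ✓  (D3,C1) ✓  (D3,C2) ✗  (D3,C3) ✓  (D3,C4) ✗  (D3,C5) ✗  (D3,C6) ✓
Counterexamples (restrictor pairs failing the scope): 5.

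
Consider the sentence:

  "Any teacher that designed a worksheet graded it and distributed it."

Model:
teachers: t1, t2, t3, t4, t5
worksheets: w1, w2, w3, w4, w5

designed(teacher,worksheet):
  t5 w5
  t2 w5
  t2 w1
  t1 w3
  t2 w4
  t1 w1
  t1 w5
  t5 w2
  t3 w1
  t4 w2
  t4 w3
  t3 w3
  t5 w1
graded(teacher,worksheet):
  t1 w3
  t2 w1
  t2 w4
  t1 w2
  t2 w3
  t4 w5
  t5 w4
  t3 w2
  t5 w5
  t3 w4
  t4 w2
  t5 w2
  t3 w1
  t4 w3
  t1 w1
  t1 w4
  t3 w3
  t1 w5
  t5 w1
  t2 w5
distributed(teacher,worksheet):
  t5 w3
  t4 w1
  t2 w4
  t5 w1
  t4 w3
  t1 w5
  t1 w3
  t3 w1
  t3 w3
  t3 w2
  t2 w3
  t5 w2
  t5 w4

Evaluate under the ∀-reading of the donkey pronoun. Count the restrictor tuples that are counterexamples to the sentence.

"it" takes "a worksheet" as antecedent — a donkey pronoun bound across the clause boundary.
Strong reading: for every (t,w) with designed(t,w), graded(t,w) ∧ distributed(t,w).
Restrictor pairs: (t1,w1) ✗  (t1,w3) ✓  (t1,w5) ✓  (t2,w1) ✗  (t2,w4) ✓  (t2,w5) ✗  (t3,w1) ✓  (t3,w3) ✓  (t4,w2) ✗  (t4,w3) ✓  (t5,w1) ✓  (t5,w2) ✓  (t5,w5) ✗
Counterexamples (restrictor pairs failing the scope): 5.

5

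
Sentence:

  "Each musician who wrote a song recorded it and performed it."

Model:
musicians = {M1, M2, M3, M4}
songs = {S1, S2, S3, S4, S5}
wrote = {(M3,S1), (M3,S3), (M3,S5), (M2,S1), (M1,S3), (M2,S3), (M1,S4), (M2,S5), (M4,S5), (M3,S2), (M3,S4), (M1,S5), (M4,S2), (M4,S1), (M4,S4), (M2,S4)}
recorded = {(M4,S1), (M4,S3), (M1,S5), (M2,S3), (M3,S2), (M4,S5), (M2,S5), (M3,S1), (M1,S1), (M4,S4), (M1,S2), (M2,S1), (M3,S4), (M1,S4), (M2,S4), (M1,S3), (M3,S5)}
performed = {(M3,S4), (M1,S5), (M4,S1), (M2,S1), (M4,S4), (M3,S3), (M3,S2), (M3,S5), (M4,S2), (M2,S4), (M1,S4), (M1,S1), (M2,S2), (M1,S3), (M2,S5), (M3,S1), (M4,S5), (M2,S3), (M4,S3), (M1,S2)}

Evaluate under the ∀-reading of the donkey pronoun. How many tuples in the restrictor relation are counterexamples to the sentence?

"it" takes "a song" as antecedent — a donkey pronoun bound across the clause boundary.
Strong reading: for every (m,s) with wrote(m,s), recorded(m,s) ∧ performed(m,s).
Restrictor pairs: (M1,S3) ✓  (M1,S4) ✓  (M1,S5) ✓  (M2,S1) ✓  (M2,S3) ✓  (M2,S4) ✓  (M2,S5) ✓  (M3,S1) ✓  (M3,S2) ✓  (M3,S3) ✗  (M3,S4) ✓  (M3,S5) ✓  (M4,S1) ✓  (M4,S2) ✗  (M4,S4) ✓  (M4,S5) ✓
Counterexamples (restrictor pairs failing the scope): 2.

2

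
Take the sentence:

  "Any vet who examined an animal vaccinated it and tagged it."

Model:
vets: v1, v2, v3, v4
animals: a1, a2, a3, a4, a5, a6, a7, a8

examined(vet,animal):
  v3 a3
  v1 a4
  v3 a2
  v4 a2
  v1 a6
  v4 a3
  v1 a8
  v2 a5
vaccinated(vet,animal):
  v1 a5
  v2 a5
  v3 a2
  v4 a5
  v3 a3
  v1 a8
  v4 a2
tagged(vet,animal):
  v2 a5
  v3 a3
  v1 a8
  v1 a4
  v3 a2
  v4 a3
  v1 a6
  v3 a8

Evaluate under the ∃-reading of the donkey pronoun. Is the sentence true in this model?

False

"it" takes "an animal" as antecedent — a donkey pronoun bound across the clause boundary.
Weak reading: every vet v with some examined-animal has at least one examined-animal a such that vaccinated(v,a) ∧ tagged(v,a).
Per vet: v1:✓  v2:✓  v3:✓  v4:✗
v4 has no witness among its examined-animals.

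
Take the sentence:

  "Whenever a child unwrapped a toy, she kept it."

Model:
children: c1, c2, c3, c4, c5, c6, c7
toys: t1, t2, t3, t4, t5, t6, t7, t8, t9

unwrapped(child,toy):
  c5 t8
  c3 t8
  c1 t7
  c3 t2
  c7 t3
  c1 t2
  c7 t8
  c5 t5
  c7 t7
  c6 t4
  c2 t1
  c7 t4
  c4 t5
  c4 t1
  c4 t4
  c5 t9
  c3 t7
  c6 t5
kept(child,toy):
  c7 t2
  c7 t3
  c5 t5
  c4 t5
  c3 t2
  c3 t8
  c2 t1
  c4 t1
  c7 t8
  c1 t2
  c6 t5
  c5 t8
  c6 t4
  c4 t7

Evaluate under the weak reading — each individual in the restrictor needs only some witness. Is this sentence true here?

"it" takes "a toy" as antecedent — a donkey pronoun bound across the clause boundary.
Weak reading: every child c with some unwrapped-toy has at least one unwrapped-toy t such that kept(c,t).
Per child: c1:✓  c2:✓  c3:✓  c4:✓  c5:✓  c6:✓  c7:✓
Every child in the restrictor has a witness.

True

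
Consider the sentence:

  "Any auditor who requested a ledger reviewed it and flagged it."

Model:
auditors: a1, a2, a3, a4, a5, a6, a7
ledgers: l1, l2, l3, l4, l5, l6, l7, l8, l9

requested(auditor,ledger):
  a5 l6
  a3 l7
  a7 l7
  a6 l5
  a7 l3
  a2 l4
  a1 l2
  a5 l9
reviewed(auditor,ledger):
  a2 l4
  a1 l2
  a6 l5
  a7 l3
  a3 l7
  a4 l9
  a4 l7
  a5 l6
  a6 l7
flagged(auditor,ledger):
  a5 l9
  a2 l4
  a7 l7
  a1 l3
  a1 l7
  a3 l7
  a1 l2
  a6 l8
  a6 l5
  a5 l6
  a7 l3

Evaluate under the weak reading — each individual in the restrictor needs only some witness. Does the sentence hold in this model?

"it" takes "a ledger" as antecedent — a donkey pronoun bound across the clause boundary.
Weak reading: every auditor a with some requested-ledger has at least one requested-ledger l such that reviewed(a,l) ∧ flagged(a,l).
Per auditor: a1:✓  a2:✓  a3:✓  a5:✓  a6:✓  a7:✓
Every auditor in the restrictor has a witness.

True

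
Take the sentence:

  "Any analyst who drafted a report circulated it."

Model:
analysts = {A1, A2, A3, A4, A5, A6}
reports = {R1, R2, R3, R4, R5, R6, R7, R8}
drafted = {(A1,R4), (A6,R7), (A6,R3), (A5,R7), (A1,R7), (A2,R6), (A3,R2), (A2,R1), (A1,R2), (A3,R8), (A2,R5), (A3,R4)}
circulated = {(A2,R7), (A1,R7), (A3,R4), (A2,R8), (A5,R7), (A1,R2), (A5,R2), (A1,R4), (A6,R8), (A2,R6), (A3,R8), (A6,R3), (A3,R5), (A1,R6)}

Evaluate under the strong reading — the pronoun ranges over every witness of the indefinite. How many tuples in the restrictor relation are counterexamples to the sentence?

"it" takes "a report" as antecedent — a donkey pronoun bound across the clause boundary.
Strong reading: for every (a,r) with drafted(a,r), circulated(a,r).
Restrictor pairs: (A1,R2) ✓  (A1,R4) ✓  (A1,R7) ✓  (A2,R1) ✗  (A2,R5) ✗  (A2,R6) ✓  (A3,R2) ✗  (A3,R4) ✓  (A3,R8) ✓  (A5,R7) ✓  (A6,R3) ✓  (A6,R7) ✗
Counterexamples (restrictor pairs failing the scope): 4.

4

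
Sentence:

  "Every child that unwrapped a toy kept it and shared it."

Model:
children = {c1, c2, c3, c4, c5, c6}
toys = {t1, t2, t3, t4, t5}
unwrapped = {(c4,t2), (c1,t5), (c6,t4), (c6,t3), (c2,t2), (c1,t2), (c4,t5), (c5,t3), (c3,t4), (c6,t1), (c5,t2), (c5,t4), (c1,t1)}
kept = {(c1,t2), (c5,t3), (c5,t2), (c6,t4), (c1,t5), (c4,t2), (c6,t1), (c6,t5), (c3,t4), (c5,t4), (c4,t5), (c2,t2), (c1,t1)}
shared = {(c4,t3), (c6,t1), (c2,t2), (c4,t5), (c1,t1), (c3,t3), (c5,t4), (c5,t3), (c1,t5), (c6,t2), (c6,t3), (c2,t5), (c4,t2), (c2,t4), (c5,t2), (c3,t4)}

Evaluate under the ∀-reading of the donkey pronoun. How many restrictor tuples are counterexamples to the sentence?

"it" takes "a toy" as antecedent — a donkey pronoun bound across the clause boundary.
Strong reading: for every (c,t) with unwrapped(c,t), kept(c,t) ∧ shared(c,t).
Restrictor pairs: (c1,t1) ✓  (c1,t2) ✗  (c1,t5) ✓  (c2,t2) ✓  (c3,t4) ✓  (c4,t2) ✓  (c4,t5) ✓  (c5,t2) ✓  (c5,t3) ✓  (c5,t4) ✓  (c6,t1) ✓  (c6,t3) ✗  (c6,t4) ✗
Counterexamples (restrictor pairs failing the scope): 3.

3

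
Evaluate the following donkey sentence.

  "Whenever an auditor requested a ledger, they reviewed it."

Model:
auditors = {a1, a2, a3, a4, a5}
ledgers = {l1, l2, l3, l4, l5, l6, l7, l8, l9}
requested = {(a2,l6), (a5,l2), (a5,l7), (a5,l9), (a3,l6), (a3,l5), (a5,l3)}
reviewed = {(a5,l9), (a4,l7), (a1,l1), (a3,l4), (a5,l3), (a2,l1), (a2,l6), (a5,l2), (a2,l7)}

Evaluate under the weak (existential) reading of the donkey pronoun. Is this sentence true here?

False

"it" takes "a ledger" as antecedent — a donkey pronoun bound across the clause boundary.
Weak reading: every auditor a with some requested-ledger has at least one requested-ledger l such that reviewed(a,l).
Per auditor: a2:✓  a3:✗  a5:✓
a3 has no witness among its requested-ledgers.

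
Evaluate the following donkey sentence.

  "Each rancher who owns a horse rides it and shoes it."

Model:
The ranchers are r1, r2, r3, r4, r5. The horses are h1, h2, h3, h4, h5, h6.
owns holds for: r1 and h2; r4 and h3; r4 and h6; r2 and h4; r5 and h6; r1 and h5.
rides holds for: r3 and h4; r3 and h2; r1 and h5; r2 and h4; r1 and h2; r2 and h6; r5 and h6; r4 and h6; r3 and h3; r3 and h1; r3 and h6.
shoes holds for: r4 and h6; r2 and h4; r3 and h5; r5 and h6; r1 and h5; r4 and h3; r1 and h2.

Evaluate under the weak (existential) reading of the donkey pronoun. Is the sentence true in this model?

True

"it" takes "a horse" as antecedent — a donkey pronoun bound across the clause boundary.
Weak reading: every rancher r with some owns-horse has at least one owns-horse h such that rides(r,h) ∧ shoes(r,h).
Per rancher: r1:✓  r2:✓  r4:✓  r5:✓
Every rancher in the restrictor has a witness.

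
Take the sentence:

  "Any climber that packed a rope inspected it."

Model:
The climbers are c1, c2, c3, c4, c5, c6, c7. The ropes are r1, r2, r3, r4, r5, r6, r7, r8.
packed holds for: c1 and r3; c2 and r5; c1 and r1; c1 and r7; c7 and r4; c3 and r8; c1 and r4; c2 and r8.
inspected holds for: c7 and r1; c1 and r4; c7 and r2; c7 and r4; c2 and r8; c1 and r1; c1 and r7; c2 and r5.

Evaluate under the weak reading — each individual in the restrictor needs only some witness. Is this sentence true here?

"it" takes "a rope" as antecedent — a donkey pronoun bound across the clause boundary.
Weak reading: every climber c with some packed-rope has at least one packed-rope r such that inspected(c,r).
Per climber: c1:✓  c2:✓  c3:✗  c7:✓
c3 has no witness among its packed-ropes.

False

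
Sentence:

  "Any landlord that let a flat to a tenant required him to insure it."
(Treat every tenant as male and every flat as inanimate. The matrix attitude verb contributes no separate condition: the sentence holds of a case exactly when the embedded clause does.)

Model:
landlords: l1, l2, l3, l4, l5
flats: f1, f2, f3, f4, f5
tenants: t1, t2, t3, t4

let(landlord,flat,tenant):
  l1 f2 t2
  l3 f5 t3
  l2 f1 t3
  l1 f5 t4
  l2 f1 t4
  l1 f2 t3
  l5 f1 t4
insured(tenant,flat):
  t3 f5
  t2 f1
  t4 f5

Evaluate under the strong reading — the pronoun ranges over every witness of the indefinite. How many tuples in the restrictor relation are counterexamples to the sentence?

"him" takes "a tenant" as antecedent and "it" takes "a flat"; both are donkey pronouns co-varying with the restrictor.
Strong reading: for every (l,f,t) with let(l,f,t), insured(t,f).
Restrictor triples: (l1,f2,t2)→insured(t2,f2) ✗  (l1,f2,t3)→insured(t3,f2) ✗  (l1,f5,t4)→insured(t4,f5) ✓  (l2,f1,t3)→insured(t3,f1) ✗  (l2,f1,t4)→insured(t4,f1) ✗  (l3,f5,t3)→insured(t3,f5) ✓  (l5,f1,t4)→insured(t4,f1) ✗
Counterexamples (restrictor triples failing the scope): 5.

5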